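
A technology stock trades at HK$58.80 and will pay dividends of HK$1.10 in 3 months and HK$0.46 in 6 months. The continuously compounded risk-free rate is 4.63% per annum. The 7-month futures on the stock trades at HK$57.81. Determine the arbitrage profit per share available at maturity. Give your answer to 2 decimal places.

HK$1.02 per share

PV(dividends) I = 1.10·e^(−0.0463·3/12) + 0.46·e^(−0.0463·6/12) = 1.5368
Fair futures F* = (S − I)·e^(rT) = (58.80 − 1.5368)·e^0.027008 = 57.2632 × 1.027376 = 58.8308
Market HK$57.81 < fair 58.8308: forward underpriced → reverse cash-and-carry (short the stock, invest proceeds at r, pay the dividends, go long the forward).
Profit at T = |F_mkt − F*| = |57.81 − 58.8308| = HK$1.02 per share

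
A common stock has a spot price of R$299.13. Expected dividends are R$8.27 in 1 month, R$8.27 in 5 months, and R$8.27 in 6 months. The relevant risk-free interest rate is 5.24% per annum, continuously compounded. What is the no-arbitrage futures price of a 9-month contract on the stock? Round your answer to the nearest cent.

R$285.76

PV(dividends) I = 8.27·e^(−0.0524·1/12) + 8.27·e^(−0.0524·5/12) + 8.27·e^(−0.0524·6/12)
I = 8.2340 + 8.0914 + 8.0561 = 24.3815
F = (S − I)·e^(rT) = (299.13 − 24.3815) · e^(0.0524·9/12)
= 274.7485 · e^0.039300 = 274.7485 × 1.040082 = R$285.76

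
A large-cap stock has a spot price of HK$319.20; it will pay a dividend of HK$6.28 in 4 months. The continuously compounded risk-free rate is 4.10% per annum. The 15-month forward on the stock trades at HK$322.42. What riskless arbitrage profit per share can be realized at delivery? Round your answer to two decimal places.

PV(dividends) I = 6.28·e^(−0.0410·4/12) = 6.1948
Fair forward F* = (S − I)·e^(rT) = (319.20 − 6.1948)·e^0.051250 = 313.0052 × 1.052586 = 329.4649
Market HK$322.42 < fair 329.4649: forward underpriced → reverse cash-and-carry (short the stock, invest proceeds at r, pay the dividends, go long the forward).
Profit at T = |F_mkt − F*| = |322.42 − 329.4649| = HK$7.04 per share

HK$7.04 per share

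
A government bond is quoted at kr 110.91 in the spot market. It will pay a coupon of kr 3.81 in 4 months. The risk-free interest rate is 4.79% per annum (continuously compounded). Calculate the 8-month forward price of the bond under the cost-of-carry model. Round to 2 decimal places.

kr 110.64

PV(coupons) I = 3.81·e^(−0.0479·4/12)
I = 3.7497
F = (S − I)·e^(rT) = (110.91 − 3.7497) · e^(0.0479·8/12)
= 107.1603 · e^0.031933 = 107.1603 × 1.032448 = kr 110.64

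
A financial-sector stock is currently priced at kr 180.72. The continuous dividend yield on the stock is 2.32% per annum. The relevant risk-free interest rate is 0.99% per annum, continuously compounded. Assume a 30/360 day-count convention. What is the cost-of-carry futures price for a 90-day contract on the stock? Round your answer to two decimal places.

kr 180.12

F = S·e^((r − q)T) = 180.72 · e^((0.0099 − 0.0232) × 90/360)
= 180.72 · e^-0.003325 = 180.72 × 0.996681
F = kr 180.12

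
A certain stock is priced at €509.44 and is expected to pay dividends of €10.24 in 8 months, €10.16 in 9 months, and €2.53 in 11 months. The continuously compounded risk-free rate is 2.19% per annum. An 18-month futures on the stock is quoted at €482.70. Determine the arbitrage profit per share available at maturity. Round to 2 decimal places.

€20.43 per share

PV(dividends) I = 10.24·e^(−0.0219·8/12) + 10.16·e^(−0.0219·9/12) + 2.53·e^(−0.0219·11/12) = 22.5658
Fair futures F* = (S − I)·e^(rT) = (509.44 − 22.5658)·e^0.032850 = 486.8742 × 1.033396 = 503.1339
Market €482.70 < fair 503.1339: forward underpriced → reverse cash-and-carry (short the stock, invest proceeds at r, pay the dividends, go long the forward).
Profit at T = |F_mkt − F*| = |482.70 − 503.1339| = €20.43 per share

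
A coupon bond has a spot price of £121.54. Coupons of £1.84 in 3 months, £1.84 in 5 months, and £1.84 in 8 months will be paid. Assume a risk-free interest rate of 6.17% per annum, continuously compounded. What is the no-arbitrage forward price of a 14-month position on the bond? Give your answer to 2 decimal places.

£124.84

PV(coupons) I = 1.84·e^(−0.0617·3/12) + 1.84·e^(−0.0617·5/12) + 1.84·e^(−0.0617·8/12)
I = 1.8118 + 1.7933 + 1.7659 = 5.3710
F = (S − I)·e^(rT) = (121.54 − 5.3710) · e^(0.0617·14/12)
= 116.1690 · e^0.071983 = 116.1690 × 1.074637 = £124.84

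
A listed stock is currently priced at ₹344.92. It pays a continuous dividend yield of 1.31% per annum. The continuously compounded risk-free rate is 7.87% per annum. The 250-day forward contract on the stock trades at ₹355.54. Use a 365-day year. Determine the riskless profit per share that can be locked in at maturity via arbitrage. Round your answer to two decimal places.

Fair forward: F* = S·e^(carry·T), with carry = (r − q) = 0.0787 − 0.0131 = 0.0656
F* = 344.92 · e^(0.0656 × 250/365) = 344.92 · e^0.044932 = 344.92 × 1.045957 = ₹360.7715
Market ₹355.54 < fair ₹360.7715: forward underpriced → reverse cash-and-carry (short spot, go long the forward).
At maturity, profit = |F_mkt − F*| = |355.54 − 360.7715| = ₹5.23 per share

₹5.23 per share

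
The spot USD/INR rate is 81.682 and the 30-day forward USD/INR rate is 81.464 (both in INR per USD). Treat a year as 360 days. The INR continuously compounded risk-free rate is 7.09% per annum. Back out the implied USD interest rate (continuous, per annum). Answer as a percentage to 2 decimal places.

F = S·e^((r_INR − r_USD)T) ⇒ r_USD = r_INR − ln(F/S)/T
ln(81.464/81.682) = -0.002672; /(30/360) = -0.032064
r_USD = 0.0709 + 0.032064 = 0.102964
r_USD = 10.30%

10.30%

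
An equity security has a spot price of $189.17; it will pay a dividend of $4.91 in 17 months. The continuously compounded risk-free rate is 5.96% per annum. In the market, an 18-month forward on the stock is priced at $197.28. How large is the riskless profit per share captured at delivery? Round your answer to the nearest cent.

PV(dividends) I = 4.91·e^(−0.0596·17/12) = 4.5125
Fair forward F* = (S − I)·e^(rT) = (189.17 − 4.5125)·e^0.089400 = 184.6575 × 1.093518 = 201.9263
Market $197.28 < fair 201.9263: forward underpriced → reverse cash-and-carry (short the stock, invest proceeds at r, pay the dividends, go long the forward).
Profit at T = |F_mkt − F*| = |197.28 − 201.9263| = $4.65 per share

$4.65 per share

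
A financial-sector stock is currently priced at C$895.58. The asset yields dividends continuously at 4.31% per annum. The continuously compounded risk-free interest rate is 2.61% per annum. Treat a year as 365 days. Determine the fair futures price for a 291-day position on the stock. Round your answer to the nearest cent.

C$883.52

F = S·e^((r − q)T) = 895.58 · e^((0.0261 − 0.0431) × 291/365)
= 895.58 · e^-0.013553 = 895.58 × 0.986538
F = C$883.52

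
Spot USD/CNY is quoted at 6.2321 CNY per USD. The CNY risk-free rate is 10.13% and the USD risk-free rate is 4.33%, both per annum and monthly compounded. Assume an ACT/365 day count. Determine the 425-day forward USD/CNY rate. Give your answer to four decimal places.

By covered interest parity, F = S · (1+r_CNY/12)^(12T) / (1+r_USD/12)^(12T)
= 6.2321 × 1.124633 / 1.051615 = 6.2321 × 1.069434
F = 6.6648 CNY per USD

6.6648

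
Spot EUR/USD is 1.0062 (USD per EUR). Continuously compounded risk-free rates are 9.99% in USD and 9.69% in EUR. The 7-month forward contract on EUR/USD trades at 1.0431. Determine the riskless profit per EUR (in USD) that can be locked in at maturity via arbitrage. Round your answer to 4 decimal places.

Fair forward: F* = S·e^(carry·T), with carry = (r_USD − r_EUR) = 0.0999 − 0.0969 = 0.0030
F* = 1.0062 · e^(0.0030 × 7/12) = 1.0062 · e^0.001750 = 1.0062 × 1.001752 = 1.0080
Market 1.0431 > fair 1.0080: forward overpriced → cash-and-carry (buy spot, short the forward).
At maturity, profit = |F_mkt − F*| = |1.0431 − 1.0080| = 0.0351 per EUR (in USD)

0.0351 per EUR (in USD)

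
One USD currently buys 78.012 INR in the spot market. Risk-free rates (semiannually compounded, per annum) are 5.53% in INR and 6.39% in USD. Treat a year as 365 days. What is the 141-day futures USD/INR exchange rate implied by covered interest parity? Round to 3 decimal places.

By covered interest parity, F = S · (1+r_INR/2)^(2T) / (1+r_USD/2)^(2T)
= 78.012 × 1.021296 / 1.024596 = 78.012 × 0.996779
F = 77.761 INR per USD

77.761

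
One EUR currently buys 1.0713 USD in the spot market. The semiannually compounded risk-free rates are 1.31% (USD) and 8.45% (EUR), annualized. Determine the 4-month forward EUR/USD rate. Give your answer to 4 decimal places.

1.0467

By covered interest parity, F = S · (1+r_USD/2)^(2T) / (1+r_EUR/2)^(2T)
= 1.0713 × 1.004362 / 1.027972 = 1.0713 × 0.977032
F = 1.0467 USD per EUR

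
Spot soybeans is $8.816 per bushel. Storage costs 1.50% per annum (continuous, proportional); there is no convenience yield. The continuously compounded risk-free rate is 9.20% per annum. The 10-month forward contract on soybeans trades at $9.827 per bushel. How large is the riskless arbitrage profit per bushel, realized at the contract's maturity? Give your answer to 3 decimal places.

$0.189 per bushel

Fair forward: F* = S·e^(carry·T), with carry = (r + u) = 0.0920 + 0.0150 = 0.1070
F* = 8.816 · e^(0.1070 × 10/12) = 8.816 · e^0.089167 = 8.816 × 1.093263 = $9.6382
Market $9.827 > fair $9.6382: forward overpriced → cash-and-carry (buy spot, short the forward).
At maturity, profit = |F_mkt − F*| = |9.827 − 9.6382| = $0.189 per bushel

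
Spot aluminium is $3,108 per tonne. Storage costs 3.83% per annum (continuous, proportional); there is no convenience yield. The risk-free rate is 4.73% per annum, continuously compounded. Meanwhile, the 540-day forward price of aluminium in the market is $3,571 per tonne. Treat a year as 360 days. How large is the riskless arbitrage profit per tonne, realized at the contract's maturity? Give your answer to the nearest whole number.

Fair forward: F* = S·e^(carry·T), with carry = (r + u) = 0.0473 + 0.0383 = 0.0856
F* = 3108 · e^(0.0856 × 540/360) = 3108 · e^0.128400 = 3108 × 1.137008 = $3533.8209
Market $3571 > fair $3533.8209: forward overpriced → cash-and-carry (buy spot, short the forward).
At maturity, profit = |F_mkt − F*| = |3571 − 3533.8209| = $37 per tonne

$37 per tonne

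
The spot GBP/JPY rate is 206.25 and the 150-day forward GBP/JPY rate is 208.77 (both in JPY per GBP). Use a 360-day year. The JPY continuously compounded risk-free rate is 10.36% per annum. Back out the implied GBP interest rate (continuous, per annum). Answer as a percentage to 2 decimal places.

7.45%

F = S·e^((r_JPY − r_GBP)T) ⇒ r_GBP = r_JPY − ln(F/S)/T
ln(208.77/206.25) = 0.012144; /(150/360) = 0.029146
r_GBP = 0.1036 − 0.029146 = 0.074454
r_GBP = 7.45%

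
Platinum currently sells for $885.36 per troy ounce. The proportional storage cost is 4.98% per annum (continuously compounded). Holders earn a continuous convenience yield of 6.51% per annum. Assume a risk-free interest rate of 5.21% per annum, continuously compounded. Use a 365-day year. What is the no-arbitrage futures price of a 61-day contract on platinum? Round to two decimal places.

$890.82 per troy ounce

Net carry = r + u − y = 0.0521 + 0.0498 − 0.0651 = 0.0368
F = S·e^((r+u−y)T) = 885.36 · e^(0.0368 × 61/365) = 885.36 · e^0.006150
= 885.36 × 1.006169 = $890.82 per troy ounce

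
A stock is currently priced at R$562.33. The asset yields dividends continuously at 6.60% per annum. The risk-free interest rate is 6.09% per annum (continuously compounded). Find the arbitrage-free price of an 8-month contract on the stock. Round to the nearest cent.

R$560.42

F = S·e^((r − q)T) = 562.33 · e^((0.0609 − 0.0660) × 8/12)
= 562.33 · e^-0.003400 = 562.33 × 0.996606
F = R$560.42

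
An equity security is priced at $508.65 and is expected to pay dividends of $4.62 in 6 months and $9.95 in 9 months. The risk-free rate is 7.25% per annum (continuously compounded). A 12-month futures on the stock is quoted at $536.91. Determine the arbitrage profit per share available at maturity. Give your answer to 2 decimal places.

PV(dividends) I = 4.62·e^(−0.0725·6/12) + 9.95·e^(−0.0725·9/12) = 13.8789
Fair futures F* = (S − I)·e^(rT) = (508.65 − 13.8789)·e^0.072500 = 494.7711 × 1.075193 = 531.9744
Market $536.91 > fair 531.9744: forward overpriced → cash-and-carry (borrow at r, buy the stock and collect the dividends, short the forward).
Profit at T = |F_mkt − F*| = |536.91 − 531.9744| = $4.94 per share

$4.94 per share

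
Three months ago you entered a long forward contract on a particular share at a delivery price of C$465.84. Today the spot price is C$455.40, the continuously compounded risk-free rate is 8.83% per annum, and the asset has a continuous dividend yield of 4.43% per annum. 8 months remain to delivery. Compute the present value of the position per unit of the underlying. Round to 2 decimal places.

C$2.94

Current fair forward for the remaining 8 months: F = S·e^((r − q)·T), (r − q) = 0.0883 − 0.0443 = 0.0440
F = 455.40 · e^(0.0440 × 8/12) = 455.40 × 1.029768 = 468.9563
Value of long forward = (F − K)·e^(−rT) = (468.9563 − 465.84) · e^(−0.0883·8/12)
= 3.1163 × 0.942832 = 2.94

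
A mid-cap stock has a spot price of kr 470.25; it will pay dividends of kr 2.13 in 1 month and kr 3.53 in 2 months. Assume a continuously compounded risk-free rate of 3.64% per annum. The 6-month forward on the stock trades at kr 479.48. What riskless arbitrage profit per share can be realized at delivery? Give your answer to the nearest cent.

PV(dividends) I = 2.13·e^(−0.0364·1/12) + 3.53·e^(−0.0364·2/12) = 5.6322
Fair forward F* = (S − I)·e^(rT) = (470.25 − 5.6322)·e^0.018200 = 464.6178 × 1.018367 = 473.1514
Market kr 479.48 > fair 473.1514: forward overpriced → cash-and-carry (borrow at r, buy the stock and collect the dividends, short the forward).
Profit at T = |F_mkt − F*| = |479.48 − 473.1514| = kr 6.33 per share

kr 6.33 per share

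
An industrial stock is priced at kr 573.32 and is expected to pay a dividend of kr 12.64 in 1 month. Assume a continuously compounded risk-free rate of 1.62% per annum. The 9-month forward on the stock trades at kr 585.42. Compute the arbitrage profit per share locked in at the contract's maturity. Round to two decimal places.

kr 17.87 per share

PV(dividends) I = 12.64·e^(−0.0162·1/12) = 12.6229
Fair forward F* = (S − I)·e^(rT) = (573.32 − 12.6229)·e^0.012150 = 560.6971 × 1.012224 = 567.5511
Market kr 585.42 > fair 567.5511: forward overpriced → cash-and-carry (borrow at r, buy the stock and collect the dividends, short the forward).
Profit at T = |F_mkt − F*| = |585.42 − 567.5511| = kr 17.87 per share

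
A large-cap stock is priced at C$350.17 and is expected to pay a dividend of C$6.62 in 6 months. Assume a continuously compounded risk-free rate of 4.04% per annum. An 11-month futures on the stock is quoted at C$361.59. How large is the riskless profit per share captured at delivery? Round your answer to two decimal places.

C$4.94 per share

PV(dividends) I = 6.62·e^(−0.0404·6/12) = 6.4876
Fair futures F* = (S − I)·e^(rT) = (350.17 − 6.4876)·e^0.037033 = 343.6824 × 1.037727 = 356.6485
Market C$361.59 > fair 356.6485: forward overpriced → cash-and-carry (borrow at r, buy the stock and collect the dividends, short the forward).
Profit at T = |F_mkt − F*| = |361.59 − 356.6485| = C$4.94 per share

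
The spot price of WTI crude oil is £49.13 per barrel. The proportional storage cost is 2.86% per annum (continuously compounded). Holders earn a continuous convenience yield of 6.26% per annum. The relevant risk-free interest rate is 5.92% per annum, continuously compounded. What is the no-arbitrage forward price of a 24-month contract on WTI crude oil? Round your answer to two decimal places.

Net carry = r + u − y = 0.0592 + 0.0286 − 0.0626 = 0.0252
F = S·e^((r+u−y)T) = 49.13 · e^(0.0252 × 24/12) = 49.13 · e^0.050400
= 49.13 × 1.051692 = £51.67 per barrel

£51.67 per barrel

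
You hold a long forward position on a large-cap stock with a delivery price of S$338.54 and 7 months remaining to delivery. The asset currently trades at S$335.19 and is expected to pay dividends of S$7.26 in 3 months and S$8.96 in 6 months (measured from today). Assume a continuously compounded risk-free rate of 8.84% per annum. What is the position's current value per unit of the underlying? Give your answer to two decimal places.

-S$2.01

PV(remaining dividends) I = 7.26·e^(−0.0884·3/12) + 8.96·e^(−0.0884·6/12) = 15.6739
Current forward F = (S − I)·e^(rT) = (335.19 − 15.6739)·e^(0.0884·7/12) = 319.5161 × 1.052919 = 336.4246
Value (long) = (F − K)·e^(−rT) = (336.4246 − 338.54) × 0.949740 = -2.0091
Value = -S$2.01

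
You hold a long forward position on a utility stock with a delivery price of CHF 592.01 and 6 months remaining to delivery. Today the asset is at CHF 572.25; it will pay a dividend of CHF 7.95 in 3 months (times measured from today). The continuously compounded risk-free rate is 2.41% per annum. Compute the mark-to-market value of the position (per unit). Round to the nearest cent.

PV(remaining dividends) I = 7.95·e^(−0.0241·3/12) = 7.9022
Current forward F = (S − I)·e^(rT) = (572.25 − 7.9022)·e^(0.0241·6/12) = 564.3478 × 1.012123 = 571.1894
Value (long) = (F − K)·e^(−rT) = (571.1894 − 592.01) × 0.988022 = -20.5712
Value = -CHF 20.57

-CHF 20.57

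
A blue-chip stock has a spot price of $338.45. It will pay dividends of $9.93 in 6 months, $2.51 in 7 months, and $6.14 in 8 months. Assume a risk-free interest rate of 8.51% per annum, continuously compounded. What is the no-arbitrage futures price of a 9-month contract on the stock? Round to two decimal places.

$341.88

PV(dividends) I = 9.93·e^(−0.0851·6/12) + 2.51·e^(−0.0851·7/12) + 6.14·e^(−0.0851·8/12)
I = 9.5163 + 2.3884 + 5.8014 = 17.7061
F = (S − I)·e^(rT) = (338.45 − 17.7061) · e^(0.0851·9/12)
= 320.7439 · e^0.063825 = 320.7439 × 1.065906 = $341.88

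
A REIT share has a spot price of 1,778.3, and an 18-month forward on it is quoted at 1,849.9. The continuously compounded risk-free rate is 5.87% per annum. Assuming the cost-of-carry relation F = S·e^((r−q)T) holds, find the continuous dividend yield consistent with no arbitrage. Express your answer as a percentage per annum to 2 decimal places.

From F = S·e^((r−q)T): (r − q) = ln(F/S)/T
ln(1849.9/1778.3) = ln(1.040263) = 0.039474
(r − q) = 0.039474 / (18/12) = 0.026316
q = r − ln(F/S)/T = 0.0587 − 0.026316 = 0.032384
q = 3.24%

3.24%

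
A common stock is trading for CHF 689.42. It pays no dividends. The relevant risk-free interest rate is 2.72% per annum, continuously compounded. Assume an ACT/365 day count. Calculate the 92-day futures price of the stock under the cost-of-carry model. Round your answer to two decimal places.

F = S·e^(rT) = 689.42 · e^(0.0272 × 92/365)
= 689.42 · e^0.006856 = 689.42 × 1.006880
F = CHF 694.16

CHF 694.16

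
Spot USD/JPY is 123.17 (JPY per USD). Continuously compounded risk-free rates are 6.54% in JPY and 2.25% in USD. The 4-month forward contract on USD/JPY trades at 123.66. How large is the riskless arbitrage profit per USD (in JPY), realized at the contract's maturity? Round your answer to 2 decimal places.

Fair forward: F* = S·e^(carry·T), with carry = (r_JPY − r_USD) = 0.0654 − 0.0225 = 0.0429
F* = 123.17 · e^(0.0429 × 4/12) = 123.17 · e^0.014300 = 123.17 × 1.014403 = 124.9440
Market 123.66 < fair 124.9440: forward underpriced → reverse cash-and-carry (short spot, go long the forward).
At maturity, profit = |F_mkt − F*| = |123.66 − 124.9440| = 1.28 per USD (in JPY)

1.28 per USD (in JPY)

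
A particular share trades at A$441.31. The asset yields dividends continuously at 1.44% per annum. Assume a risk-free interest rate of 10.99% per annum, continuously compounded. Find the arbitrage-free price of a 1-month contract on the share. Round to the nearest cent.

A$444.84

F = S·e^((r − q)T) = 441.31 · e^((0.1099 − 0.0144) × 1/12)
= 441.31 · e^0.007958 = 441.31 × 1.007990
F = A$444.84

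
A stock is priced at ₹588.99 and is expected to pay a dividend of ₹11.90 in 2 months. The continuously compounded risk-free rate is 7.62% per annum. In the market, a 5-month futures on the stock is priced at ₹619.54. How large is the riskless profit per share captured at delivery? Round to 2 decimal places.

PV(dividends) I = 11.90·e^(−0.0762·2/12) = 11.7498
Fair futures F* = (S − I)·e^(rT) = (588.99 − 11.7498)·e^0.031750 = 577.2402 × 1.032259 = 595.8614
Market ₹619.54 > fair 595.8614: forward overpriced → cash-and-carry (borrow at r, buy the stock and collect the dividends, short the forward).
Profit at T = |F_mkt − F*| = |619.54 − 595.8614| = ₹23.68 per share

₹23.68 per share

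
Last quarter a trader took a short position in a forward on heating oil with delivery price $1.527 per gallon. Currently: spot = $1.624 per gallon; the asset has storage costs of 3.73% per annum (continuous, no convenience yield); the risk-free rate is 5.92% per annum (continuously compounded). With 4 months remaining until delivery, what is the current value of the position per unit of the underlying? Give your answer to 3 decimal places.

Current fair forward for the remaining 4 months: F = S·e^((r + u)·T), (r + u) = 0.0592 + 0.0373 = 0.0965
F = 1.624 · e^(0.0965 × 4/12) = 1.624 × 1.032690 = 1.6771
Value of long forward = (F − K)·e^(−rT) = (1.6771 − 1.527) · e^(−0.0592·4/12)
= 0.1501 × 0.980460 = 0.147
Short position value = −(long value) = -$0.147

-$0.147 per gallon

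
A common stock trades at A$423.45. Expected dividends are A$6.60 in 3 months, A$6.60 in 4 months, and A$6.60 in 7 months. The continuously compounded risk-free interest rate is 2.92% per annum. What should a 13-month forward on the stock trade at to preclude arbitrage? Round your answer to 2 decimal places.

PV(dividends) I = 6.60·e^(−0.0292·3/12) + 6.60·e^(−0.0292·4/12) + 6.60·e^(−0.0292·7/12)
I = 6.5520 + 6.5361 + 6.4885 = 19.5766
F = (S − I)·e^(rT) = (423.45 − 19.5766) · e^(0.0292·13/12)
= 403.8734 · e^0.031633 = 403.8734 × 1.032139 = A$416.85

A$416.85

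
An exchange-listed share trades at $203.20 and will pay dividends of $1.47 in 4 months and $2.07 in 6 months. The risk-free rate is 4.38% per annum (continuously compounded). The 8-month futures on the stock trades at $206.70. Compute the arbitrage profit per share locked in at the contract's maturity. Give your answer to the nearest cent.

PV(dividends) I = 1.47·e^(−0.0438·4/12) + 2.07·e^(−0.0438·6/12) = 3.4739
Fair futures F* = (S − I)·e^(rT) = (203.20 − 3.4739)·e^0.029200 = 199.7261 × 1.029630 = 205.6440
Market $206.70 > fair 205.6440: forward overpriced → cash-and-carry (borrow at r, buy the stock and collect the dividends, short the forward).
Profit at T = |F_mkt − F*| = |206.70 − 205.6440| = $1.06 per share

$1.06 per share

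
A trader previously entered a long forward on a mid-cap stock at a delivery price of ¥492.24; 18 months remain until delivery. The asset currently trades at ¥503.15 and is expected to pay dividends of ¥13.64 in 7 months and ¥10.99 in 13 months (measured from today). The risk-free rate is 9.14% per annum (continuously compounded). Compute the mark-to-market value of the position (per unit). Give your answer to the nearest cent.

PV(remaining dividends) I = 13.64·e^(−0.0914·7/12) + 10.99·e^(−0.0914·13/12) = 22.8858
Current forward F = (S − I)·e^(rT) = (503.15 − 22.8858)·e^(0.0914·18/12) = 480.2642 × 1.146943 = 550.8357
Value (long) = (F − K)·e^(−rT) = (550.8357 − 492.24) × 0.871883 = 51.0886
Value = ¥51.09

¥51.09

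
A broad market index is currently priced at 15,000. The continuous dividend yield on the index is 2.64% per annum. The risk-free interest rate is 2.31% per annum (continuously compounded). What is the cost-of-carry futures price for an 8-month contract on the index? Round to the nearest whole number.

F = S·e^((r − q)T) = 15000 · e^((0.0231 − 0.0264) × 8/12)
= 15000 · e^-0.002200 = 15000 × 0.997802
F = 14,967

14,967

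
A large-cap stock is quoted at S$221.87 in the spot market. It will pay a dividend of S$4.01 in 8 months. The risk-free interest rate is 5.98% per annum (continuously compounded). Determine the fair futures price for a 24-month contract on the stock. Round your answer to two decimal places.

S$245.71

PV(dividends) I = 4.01·e^(−0.0598·8/12)
I = 3.8533
F = (S − I)·e^(rT) = (221.87 − 3.8533) · e^(0.0598·24/12)
= 218.0167 · e^0.119600 = 218.0167 × 1.127046 = S$245.71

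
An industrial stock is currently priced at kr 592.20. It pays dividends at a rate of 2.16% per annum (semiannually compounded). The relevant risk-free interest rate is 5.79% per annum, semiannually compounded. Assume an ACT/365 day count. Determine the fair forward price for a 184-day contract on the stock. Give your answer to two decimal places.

kr 602.92

F = S · (1+r/2)^(2T) / (1+q/2)^(2T)
= 592.20 × 1.029191 / 1.010889 = 592.20 × 1.018105
F = kr 602.92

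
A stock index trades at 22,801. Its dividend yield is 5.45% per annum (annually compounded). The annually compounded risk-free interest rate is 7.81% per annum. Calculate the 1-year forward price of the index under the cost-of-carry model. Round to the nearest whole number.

23,311

F = S · (1+r)^T / (1+q)^T
= 22801 × 1.078100 / 1.054500 = 22801 × 1.022380
F = 23,311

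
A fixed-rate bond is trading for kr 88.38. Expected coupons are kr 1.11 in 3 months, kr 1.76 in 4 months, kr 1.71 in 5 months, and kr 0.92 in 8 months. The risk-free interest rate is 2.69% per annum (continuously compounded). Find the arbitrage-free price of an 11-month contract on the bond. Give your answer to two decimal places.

kr 85.01

PV(coupons) I = 1.11·e^(−0.0269·3/12) + 1.76·e^(−0.0269·4/12) + 1.71·e^(−0.0269·5/12) + 0.92·e^(−0.0269·8/12)
I = 1.1026 + 1.7443 + 1.6909 + 0.9036 = 5.4414
F = (S − I)·e^(rT) = (88.38 − 5.4414) · e^(0.0269·11/12)
= 82.9386 · e^0.024658 = 82.9386 × 1.024965 = kr 85.01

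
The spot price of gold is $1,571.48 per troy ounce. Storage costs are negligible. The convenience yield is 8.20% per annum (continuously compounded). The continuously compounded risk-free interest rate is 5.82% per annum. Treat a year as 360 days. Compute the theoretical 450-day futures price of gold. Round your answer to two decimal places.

$1,525.42 per troy ounce

Net carry = r + u − y = 0.0582 + 0.0000 − 0.0820 = -0.0238
F = S·e^((r+u−y)T) = 1571.48 · e^(-0.0238 × 450/360) = 1571.48 · e^-0.02975000
= 1571.48 × 0.97068818 = $1,525.42 per troy ounce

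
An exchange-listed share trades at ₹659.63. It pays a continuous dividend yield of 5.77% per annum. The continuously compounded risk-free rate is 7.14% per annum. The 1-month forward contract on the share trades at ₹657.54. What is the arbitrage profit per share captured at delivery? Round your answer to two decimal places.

Fair forward: F* = S·e^(carry·T), with carry = (r − q) = 0.0714 − 0.0577 = 0.0137
F* = 659.63 · e^(0.0137 × 1/12) = 659.63 · e^0.001142 = 659.63 × 1.001143 = ₹660.3840
Market ₹657.54 < fair ₹660.3840: forward underpriced → reverse cash-and-carry (short spot, go long the forward).
At maturity, profit = |F_mkt − F*| = |657.54 − 660.3840| = ₹2.84 per share

₹2.84 per share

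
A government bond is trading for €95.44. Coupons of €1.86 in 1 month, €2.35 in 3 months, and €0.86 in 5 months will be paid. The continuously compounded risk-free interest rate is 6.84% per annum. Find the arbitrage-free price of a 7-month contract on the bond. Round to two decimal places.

€94.13

PV(coupons) I = 1.86·e^(−0.0684·1/12) + 2.35·e^(−0.0684·3/12) + 0.86·e^(−0.0684·5/12)
I = 1.8494 + 2.3102 + 0.8358 = 4.9954
F = (S − I)·e^(rT) = (95.44 − 4.9954) · e^(0.0684·7/12)
= 90.4446 · e^0.039900 = 90.4446 × 1.040707 = €94.13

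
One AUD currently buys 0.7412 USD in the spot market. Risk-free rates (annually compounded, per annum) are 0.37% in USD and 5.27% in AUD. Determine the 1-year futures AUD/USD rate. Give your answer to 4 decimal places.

By covered interest parity, F = S · (1+r_USD)^T / (1+r_AUD)^T
= 0.7412 × 1.003700 / 1.052700 = 0.7412 × 0.953453
F = 0.7067 USD per AUD

0.7067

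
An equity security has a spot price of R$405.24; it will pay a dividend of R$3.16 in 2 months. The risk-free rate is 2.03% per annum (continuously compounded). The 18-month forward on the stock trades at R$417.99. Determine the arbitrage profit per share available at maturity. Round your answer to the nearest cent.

PV(dividends) I = 3.16·e^(−0.0203·2/12) = 3.1493
Fair forward F* = (S − I)·e^(rT) = (405.24 − 3.1493)·e^0.030450 = 402.0907 × 1.030918 = 414.5225
Market R$417.99 > fair 414.5225: forward overpriced → cash-and-carry (borrow at r, buy the stock and collect the dividends, short the forward).
Profit at T = |F_mkt − F*| = |417.99 − 414.5225| = R$3.47 per share

R$3.47 per share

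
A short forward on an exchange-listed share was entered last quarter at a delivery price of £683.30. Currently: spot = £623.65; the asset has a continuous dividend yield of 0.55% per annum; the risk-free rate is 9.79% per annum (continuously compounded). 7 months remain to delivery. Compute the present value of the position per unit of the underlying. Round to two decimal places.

£23.72

Current fair forward for the remaining 7 months: F = S·e^((r − q)·T), (r − q) = 0.0979 − 0.0055 = 0.0924
F = 623.65 · e^(0.0924 × 7/12) = 623.65 × 1.055379 = 658.1871
Value of long forward = (F − K)·e^(−rT) = (658.1871 − 683.30) · e^(−0.0979·7/12)
= -25.1129 × 0.944492 = -23.72
Short position value = −(long value) = £23.72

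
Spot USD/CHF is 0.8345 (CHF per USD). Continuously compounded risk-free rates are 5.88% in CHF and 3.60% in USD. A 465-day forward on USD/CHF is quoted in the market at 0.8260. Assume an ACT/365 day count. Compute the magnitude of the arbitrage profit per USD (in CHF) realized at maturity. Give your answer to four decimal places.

Fair forward: F* = S·e^(carry·T), with carry = (r_CHF − r_USD) = 0.0588 − 0.0360 = 0.0228
F* = 0.8345 · e^(0.0228 × 465/365) = 0.8345 · e^0.029047 = 0.8345 × 1.029473 = 0.8591
Market 0.8260 < fair 0.8591: forward underpriced → reverse cash-and-carry (short spot, go long the forward).
At maturity, profit = |F_mkt − F*| = |0.8260 − 0.8591| = 0.0331 per USD (in CHF)

0.0331 per USD (in CHF)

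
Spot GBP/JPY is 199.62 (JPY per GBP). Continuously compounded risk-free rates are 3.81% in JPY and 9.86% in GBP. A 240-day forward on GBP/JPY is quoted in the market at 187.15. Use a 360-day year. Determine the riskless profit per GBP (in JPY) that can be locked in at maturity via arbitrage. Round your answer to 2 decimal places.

Fair forward: F* = S·e^(carry·T), with carry = (r_JPY − r_GBP) = 0.0381 − 0.0986 = -0.0605
F* = 199.62 · e^(-0.0605 × 240/360) = 199.62 · e^-0.040333 = 199.62 × 0.960470 = 191.7290
Market 187.15 < fair 191.7290: forward underpriced → reverse cash-and-carry (short spot, go long the forward).
At maturity, profit = |F_mkt − F*| = |187.15 − 191.7290| = 4.58 per GBP (in JPY)

4.58 per GBP (in JPY)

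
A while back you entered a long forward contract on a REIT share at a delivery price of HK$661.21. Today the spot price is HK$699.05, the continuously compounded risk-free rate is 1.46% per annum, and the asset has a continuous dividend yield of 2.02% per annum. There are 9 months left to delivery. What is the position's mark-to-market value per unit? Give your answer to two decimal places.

Current fair forward for the remaining 9 months: F = S·e^((r − q)·T), (r − q) = 0.0146 − 0.0202 = -0.0056
F = 699.05 · e^(-0.0056 × 9/12) = 699.05 × 0.995809 = 696.1203
Value of long forward = (F − K)·e^(−rT) = (696.1203 − 661.21) · e^(−0.0146·9/12)
= 34.9103 × 0.989110 = 34.53

HK$34.53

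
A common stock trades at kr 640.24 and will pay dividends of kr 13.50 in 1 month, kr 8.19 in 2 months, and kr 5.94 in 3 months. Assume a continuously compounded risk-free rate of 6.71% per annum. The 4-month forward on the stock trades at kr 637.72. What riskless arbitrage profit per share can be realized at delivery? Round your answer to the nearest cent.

PV(dividends) I = 13.50·e^(−0.0671·1/12) + 8.19·e^(−0.0671·2/12) + 5.94·e^(−0.0671·3/12) = 27.3648
Fair forward F* = (S − I)·e^(rT) = (640.24 − 27.3648)·e^0.022367 = 612.8752 × 1.022619 = 626.7378
Market kr 637.72 > fair 626.7378: forward overpriced → cash-and-carry (borrow at r, buy the stock and collect the dividends, short the forward).
Profit at T = |F_mkt − F*| = |637.72 − 626.7378| = kr 10.98 per share

kr 10.98 per share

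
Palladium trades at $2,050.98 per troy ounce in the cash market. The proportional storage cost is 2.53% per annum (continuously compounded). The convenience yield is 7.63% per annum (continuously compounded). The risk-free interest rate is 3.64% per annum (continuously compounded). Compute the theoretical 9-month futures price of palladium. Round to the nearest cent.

$2,028.64 per troy ounce

Net carry = r + u − y = 0.0364 + 0.0253 − 0.0763 = -0.0146
F = S·e^((r+u−y)T) = 2050.98 · e^(-0.0146 × 9/12) = 2050.98 · e^-0.01095000
= 2050.98 × 0.98910973 = $2,028.64 per troy ounce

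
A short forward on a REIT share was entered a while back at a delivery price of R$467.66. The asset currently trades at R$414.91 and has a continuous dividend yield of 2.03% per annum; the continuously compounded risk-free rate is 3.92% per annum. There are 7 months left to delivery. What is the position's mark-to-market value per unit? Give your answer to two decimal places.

Current fair forward for the remaining 7 months: F = S·e^((r − q)·T), (r − q) = 0.0392 − 0.0203 = 0.0189
F = 414.91 · e^(0.0189 × 7/12) = 414.91 × 1.011086 = 419.5097
Value of long forward = (F − K)·e^(−rT) = (419.5097 − 467.66) · e^(−0.0392·7/12)
= -48.1503 × 0.977393 = -47.06
Short position value = −(long value) = R$47.06

R$47.06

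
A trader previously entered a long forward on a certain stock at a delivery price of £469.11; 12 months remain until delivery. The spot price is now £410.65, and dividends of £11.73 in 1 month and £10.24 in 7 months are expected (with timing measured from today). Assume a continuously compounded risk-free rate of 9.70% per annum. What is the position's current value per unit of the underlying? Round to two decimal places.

PV(remaining dividends) I = 11.73·e^(−0.0970·1/12) + 10.24·e^(−0.0970·7/12) = 21.3122
Current forward F = (S − I)·e^(rT) = (410.65 − 21.3122)·e^(0.0970·12/12) = 389.3378 × 1.101860 = 428.9957
Value (long) = (F − K)·e^(−rT) = (428.9957 − 469.11) × 0.907556 = -36.4060
Value = -£36.41

-£36.41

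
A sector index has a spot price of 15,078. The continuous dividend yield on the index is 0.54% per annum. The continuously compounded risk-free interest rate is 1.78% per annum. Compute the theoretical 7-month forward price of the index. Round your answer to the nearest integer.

15,187

F = S·e^((r − q)T) = 15078 · e^((0.0178 − 0.0054) × 7/12)
= 15078 · e^0.007233 = 15078 × 1.007259
F = 15,187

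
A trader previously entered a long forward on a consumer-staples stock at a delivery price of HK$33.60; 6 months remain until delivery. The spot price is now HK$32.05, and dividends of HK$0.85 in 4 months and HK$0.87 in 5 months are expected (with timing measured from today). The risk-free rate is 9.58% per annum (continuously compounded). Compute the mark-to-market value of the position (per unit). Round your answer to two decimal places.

-HK$1.64

PV(remaining dividends) I = 0.85·e^(−0.0958·4/12) + 0.87·e^(−0.0958·5/12) = 1.6592
Current forward F = (S − I)·e^(rT) = (32.05 − 1.6592)·e^(0.0958·6/12) = 30.3908 × 1.049066 = 31.8820
Value (long) = (F − K)·e^(−rT) = (31.8820 − 33.60) × 0.953229 = -1.6376
Value = -HK$1.64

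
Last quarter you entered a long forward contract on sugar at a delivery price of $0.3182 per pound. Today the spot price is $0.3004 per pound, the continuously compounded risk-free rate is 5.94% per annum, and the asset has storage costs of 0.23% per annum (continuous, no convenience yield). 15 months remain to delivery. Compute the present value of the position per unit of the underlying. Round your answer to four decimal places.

Current fair forward for the remaining 15 months: F = S·e^((r + u)·T), (r + u) = 0.0594 + 0.0023 = 0.0617
F = 0.3004 · e^(0.0617 × 15/12) = 0.3004 × 1.080177 = 0.3245
Value of long forward = (F − K)·e^(−rT) = (0.3245 − 0.3182) · e^(−0.0594·15/12)
= 0.0063 × 0.928440 = 0.0058

$0.0058 per pound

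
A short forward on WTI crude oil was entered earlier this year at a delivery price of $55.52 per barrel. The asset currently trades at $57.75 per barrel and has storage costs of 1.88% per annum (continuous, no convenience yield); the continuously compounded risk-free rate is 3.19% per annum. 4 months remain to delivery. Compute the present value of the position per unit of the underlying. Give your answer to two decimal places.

Current fair forward for the remaining 4 months: F = S·e^((r + u)·T), (r + u) = 0.0319 + 0.0188 = 0.0507
F = 57.75 · e^(0.0507 × 4/12) = 57.75 × 1.017044 = 58.7343
Value of long forward = (F − K)·e^(−rT) = (58.7343 − 55.52) · e^(−0.0319·4/12)
= 3.2143 × 0.989423 = 3.18
Short position value = −(long value) = -$3.18

-$3.18 per barrel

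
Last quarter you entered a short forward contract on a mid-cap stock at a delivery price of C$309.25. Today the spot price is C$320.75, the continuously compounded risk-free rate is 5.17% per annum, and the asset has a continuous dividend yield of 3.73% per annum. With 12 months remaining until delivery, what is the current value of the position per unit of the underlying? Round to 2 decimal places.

Current fair forward for the remaining 12 months: F = S·e^((r − q)·T), (r − q) = 0.0517 − 0.0373 = 0.0144
F = 320.75 · e^(0.0144 × 12/12) = 320.75 × 1.014504 = 325.4022
Value of long forward = (F − K)·e^(−rT) = (325.4022 − 309.25) · e^(−0.0517·12/12)
= 16.1522 × 0.949614 = 15.34
Short position value = −(long value) = -C$15.34

-C$15.34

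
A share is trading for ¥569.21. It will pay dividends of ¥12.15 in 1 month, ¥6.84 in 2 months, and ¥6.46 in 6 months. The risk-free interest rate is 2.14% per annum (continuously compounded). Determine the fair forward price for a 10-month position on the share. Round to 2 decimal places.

¥553.66

PV(dividends) I = 12.15·e^(−0.0214·1/12) + 6.84·e^(−0.0214·2/12) + 6.46·e^(−0.0214·6/12)
I = 12.1284 + 6.8156 + 6.3912 = 25.3352
F = (S − I)·e^(rT) = (569.21 − 25.3352) · e^(0.0214·10/12)
= 543.8748 · e^0.017833 = 543.8748 × 1.017993 = ¥553.66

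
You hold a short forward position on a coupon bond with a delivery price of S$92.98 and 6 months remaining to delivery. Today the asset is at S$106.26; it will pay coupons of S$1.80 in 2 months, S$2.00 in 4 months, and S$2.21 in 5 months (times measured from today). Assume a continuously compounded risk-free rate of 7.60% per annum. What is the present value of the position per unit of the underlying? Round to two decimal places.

PV(remaining coupons) I = 1.80·e^(−0.0760·2/12) + 2.00·e^(−0.0760·4/12) + 2.21·e^(−0.0760·5/12) = 5.8684
Current forward F = (S − I)·e^(rT) = (106.26 − 5.8684)·e^(0.0760·6/12) = 100.3916 × 1.038731 = 104.2799
Value (long) = (F − K)·e^(−rT) = (104.2799 − 92.98) × 0.962713 = 10.8786
Short position value = −(long value) = -S$10.88

-S$10.88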